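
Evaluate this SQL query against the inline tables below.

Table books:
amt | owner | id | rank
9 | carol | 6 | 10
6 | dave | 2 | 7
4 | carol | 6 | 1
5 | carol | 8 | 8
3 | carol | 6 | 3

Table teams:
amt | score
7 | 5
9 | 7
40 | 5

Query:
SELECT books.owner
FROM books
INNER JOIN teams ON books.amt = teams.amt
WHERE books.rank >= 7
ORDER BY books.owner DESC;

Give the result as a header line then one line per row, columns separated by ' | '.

== RESULT ==
books.owner
carol

Derivation:
After JOIN teams (1 rows):
books.amt | books.owner | books.id | books.rank | teams.amt | teams.score
9 | carol | 6 | 10 | 9 | 7
After WHERE (1 rows):
books.amt | books.owner | books.id | books.rank | teams.amt | teams.score
9 | carol | 6 | 10 | 9 | 7
After SELECT (1 rows):
books.owner
carol
After ORDER BY (1 rows):
books.owner
carol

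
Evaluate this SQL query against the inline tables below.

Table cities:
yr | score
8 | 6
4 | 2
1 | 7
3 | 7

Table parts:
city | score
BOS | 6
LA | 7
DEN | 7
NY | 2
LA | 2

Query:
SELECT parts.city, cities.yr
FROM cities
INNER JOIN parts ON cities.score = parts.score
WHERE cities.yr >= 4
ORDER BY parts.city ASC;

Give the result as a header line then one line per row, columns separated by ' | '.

== RESULT ==
parts.city | cities.yr
BOS | 8
LA | 4
NY | 4

Derivation:
After JOIN parts (7 rows):
cities.yr | cities.score | parts.city | parts.score
8 | 6 | BOS | 6
4 | 2 | NY | 2
4 | 2 | LA | 2
1 | 7 | LA | 7
1 | 7 | DEN | 7
3 | 7 | LA | 7
3 | 7 | DEN | 7
After WHERE (3 rows):
cities.yr | cities.score | parts.city | parts.score
8 | 6 | BOS | 6
4 | 2 | NY | 2
4 | 2 | LA | 2
After SELECT (3 rows):
parts.city | cities.yr
BOS | 8
NY | 4
LA | 4
After ORDER BY (3 rows):
parts.city | cities.yr
BOS | 8
LA | 4
NY | 4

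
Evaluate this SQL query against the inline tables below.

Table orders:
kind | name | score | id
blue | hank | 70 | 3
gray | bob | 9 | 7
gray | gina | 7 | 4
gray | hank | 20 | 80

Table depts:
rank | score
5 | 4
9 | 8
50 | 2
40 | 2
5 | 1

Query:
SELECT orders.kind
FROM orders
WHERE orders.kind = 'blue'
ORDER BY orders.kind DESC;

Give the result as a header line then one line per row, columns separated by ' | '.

After WHERE (1 rows):
orders.kind | orders.name | orders.score | orders.id
blue | hank | 70 | 3
After SELECT (1 rows):
orders.kind
blue
After ORDER BY (1 rows):
orders.kind
blue

== RESULT ==
orders.kind
blue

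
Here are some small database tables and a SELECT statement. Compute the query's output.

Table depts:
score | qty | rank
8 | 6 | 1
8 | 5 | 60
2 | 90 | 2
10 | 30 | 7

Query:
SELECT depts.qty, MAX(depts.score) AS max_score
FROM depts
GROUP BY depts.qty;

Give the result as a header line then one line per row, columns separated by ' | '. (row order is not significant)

After GROUP BY (4 rows):
depts.qty | max_score
6 | 8
5 | 8
90 | 2
30 | 10

== RESULT ==
depts.qty | max_score
6 | 8
5 | 8
90 | 2
30 | 10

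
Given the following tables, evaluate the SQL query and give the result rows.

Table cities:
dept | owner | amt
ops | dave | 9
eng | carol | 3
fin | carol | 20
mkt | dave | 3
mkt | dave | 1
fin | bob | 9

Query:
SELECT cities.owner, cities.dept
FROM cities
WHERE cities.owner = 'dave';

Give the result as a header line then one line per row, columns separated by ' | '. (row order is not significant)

After WHERE (3 rows):
cities.dept | cities.owner | cities.amt
ops | dave | 9
mkt | dave | 3
mkt | dave | 1
After SELECT (3 rows):
cities.owner | cities.dept
dave | ops
dave | mkt
dave | mkt

== RESULT ==
cities.owner | cities.dept
dave | ops
dave | mkt
dave | mkt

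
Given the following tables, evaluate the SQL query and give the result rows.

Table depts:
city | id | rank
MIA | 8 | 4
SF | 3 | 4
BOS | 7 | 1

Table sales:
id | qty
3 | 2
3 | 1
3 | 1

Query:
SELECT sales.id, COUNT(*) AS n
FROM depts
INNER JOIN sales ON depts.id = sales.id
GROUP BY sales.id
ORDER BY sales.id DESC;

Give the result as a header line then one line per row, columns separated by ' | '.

After JOIN sales (3 rows):
depts.city | depts.id | depts.rank | sales.id | sales.qty
SF | 3 | 4 | 3 | 2
SF | 3 | 4 | 3 | 1
SF | 3 | 4 | 3 | 1
After GROUP BY (1 rows):
sales.id | n
3 | 3
After ORDER BY (1 rows):
sales.id | n
3 | 3

== RESULT ==
sales.id | n
3 | 3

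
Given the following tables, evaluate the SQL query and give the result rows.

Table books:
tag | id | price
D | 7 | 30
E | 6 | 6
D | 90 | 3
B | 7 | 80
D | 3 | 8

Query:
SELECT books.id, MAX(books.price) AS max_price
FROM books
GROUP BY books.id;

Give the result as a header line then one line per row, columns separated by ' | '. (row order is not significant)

After GROUP BY (4 rows):
books.id | max_price
7 | 80
6 | 6
90 | 3
3 | 8

== RESULT ==
books.id | max_price
7 | 80
6 | 6
90 | 3
3 | 8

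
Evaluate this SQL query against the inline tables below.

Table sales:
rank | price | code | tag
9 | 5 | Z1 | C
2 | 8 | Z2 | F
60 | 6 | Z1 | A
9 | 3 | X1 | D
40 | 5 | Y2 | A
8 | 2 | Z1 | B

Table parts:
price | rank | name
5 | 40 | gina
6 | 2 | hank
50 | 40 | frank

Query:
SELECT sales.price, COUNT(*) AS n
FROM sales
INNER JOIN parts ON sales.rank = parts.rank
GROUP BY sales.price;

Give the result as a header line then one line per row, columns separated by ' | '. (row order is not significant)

After JOIN parts (3 rows):
sales.rank | sales.price | sales.code | sales.tag | parts.price | parts.rank | parts.name
2 | 8 | Z2 | F | 6 | 2 | hank
40 | 5 | Y2 | A | 5 | 40 | gina
40 | 5 | Y2 | A | 50 | 40 | frank
After GROUP BY (2 rows):
sales.price | n
8 | 1
5 | 2

== RESULT ==
sales.price | n
8 | 1
5 | 2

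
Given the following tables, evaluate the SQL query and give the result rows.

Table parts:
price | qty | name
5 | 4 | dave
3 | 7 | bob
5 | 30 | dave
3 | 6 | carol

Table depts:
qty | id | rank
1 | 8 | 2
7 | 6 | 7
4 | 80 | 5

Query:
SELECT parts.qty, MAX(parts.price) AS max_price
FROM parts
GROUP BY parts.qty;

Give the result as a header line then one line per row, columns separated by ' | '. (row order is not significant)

After GROUP BY (4 rows):
parts.qty | max_price
4 | 5
7 | 3
30 | 5
6 | 3

== RESULT ==
parts.qty | max_price
4 | 5
7 | 3
30 | 5
6 | 3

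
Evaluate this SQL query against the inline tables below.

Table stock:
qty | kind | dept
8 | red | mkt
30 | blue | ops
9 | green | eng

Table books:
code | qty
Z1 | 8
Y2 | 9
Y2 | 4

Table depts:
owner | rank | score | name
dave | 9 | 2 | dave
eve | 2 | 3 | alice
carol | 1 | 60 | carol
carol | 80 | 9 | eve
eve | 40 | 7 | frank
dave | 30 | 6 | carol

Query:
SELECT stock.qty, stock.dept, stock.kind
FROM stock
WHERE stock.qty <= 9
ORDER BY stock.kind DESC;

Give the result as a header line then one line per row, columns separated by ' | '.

After WHERE (2 rows):
stock.qty | stock.kind | stock.dept
8 | red | mkt
9 | green | eng
After SELECT (2 rows):
stock.qty | stock.dept | stock.kind
8 | mkt | red
9 | eng | green
After ORDER BY (2 rows):
stock.qty | stock.dept | stock.kind
8 | mkt | red
9 | eng | green

== RESULT ==
stock.qty | stock.dept | stock.kind
8 | mkt | red
9 | eng | green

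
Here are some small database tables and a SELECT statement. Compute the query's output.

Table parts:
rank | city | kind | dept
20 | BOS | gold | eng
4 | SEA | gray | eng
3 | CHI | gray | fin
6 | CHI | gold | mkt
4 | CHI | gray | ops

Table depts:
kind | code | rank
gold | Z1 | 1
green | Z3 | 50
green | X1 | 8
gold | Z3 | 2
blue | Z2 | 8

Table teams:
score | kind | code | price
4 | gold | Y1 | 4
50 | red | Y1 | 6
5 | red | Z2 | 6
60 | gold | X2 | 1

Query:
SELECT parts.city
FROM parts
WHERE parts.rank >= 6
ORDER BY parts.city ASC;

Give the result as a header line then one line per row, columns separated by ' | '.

== RESULT ==
parts.city
BOS
CHI

Derivation:
After WHERE (2 rows):
parts.rank | parts.city | parts.kind | parts.dept
20 | BOS | gold | eng
6 | CHI | gold | mkt
After SELECT (2 rows):
parts.city
BOS
CHI
After ORDER BY (2 rows):
parts.city
BOS
CHI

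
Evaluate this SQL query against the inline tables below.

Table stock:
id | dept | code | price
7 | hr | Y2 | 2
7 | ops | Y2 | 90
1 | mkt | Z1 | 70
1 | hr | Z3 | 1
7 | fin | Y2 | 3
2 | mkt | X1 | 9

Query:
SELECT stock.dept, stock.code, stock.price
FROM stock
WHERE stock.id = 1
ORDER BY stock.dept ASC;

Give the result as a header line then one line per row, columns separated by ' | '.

After WHERE (2 rows):
stock.id | stock.dept | stock.code | stock.price
1 | mkt | Z1 | 70
1 | hr | Z3 | 1
After SELECT (2 rows):
stock.dept | stock.code | stock.price
mkt | Z1 | 70
hr | Z3 | 1
After ORDER BY (2 rows):
stock.dept | stock.code | stock.price
hr | Z3 | 1
mkt | Z1 | 70

== RESULT ==
stock.dept | stock.code | stock.price
hr | Z3 | 1
mkt | Z1 | 70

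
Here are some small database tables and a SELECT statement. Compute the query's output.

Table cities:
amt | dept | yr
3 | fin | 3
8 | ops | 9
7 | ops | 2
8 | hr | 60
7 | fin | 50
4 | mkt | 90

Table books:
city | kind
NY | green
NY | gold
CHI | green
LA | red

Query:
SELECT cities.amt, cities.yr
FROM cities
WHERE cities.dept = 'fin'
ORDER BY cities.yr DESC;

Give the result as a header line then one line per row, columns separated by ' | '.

== RESULT ==
cities.amt | cities.yr
7 | 50
3 | 3

Derivation:
After WHERE (2 rows):
cities.amt | cities.dept | cities.yr
3 | fin | 3
7 | fin | 50
After SELECT (2 rows):
cities.amt | cities.yr
3 | 3
7 | 50
After ORDER BY (2 rows):
cities.amt | cities.yr
7 | 50
3 | 3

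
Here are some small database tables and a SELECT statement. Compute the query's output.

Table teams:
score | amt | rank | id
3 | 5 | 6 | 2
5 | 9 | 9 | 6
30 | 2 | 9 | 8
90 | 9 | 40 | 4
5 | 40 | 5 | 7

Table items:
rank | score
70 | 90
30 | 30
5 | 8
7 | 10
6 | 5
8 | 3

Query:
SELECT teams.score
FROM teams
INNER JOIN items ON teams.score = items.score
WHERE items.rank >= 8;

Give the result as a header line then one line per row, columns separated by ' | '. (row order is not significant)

== RESULT ==
teams.score
3
30
90

Derivation:
After JOIN items (5 rows):
teams.score | teams.amt | teams.rank | teams.id | items.rank | items.score
3 | 5 | 6 | 2 | 8 | 3
5 | 9 | 9 | 6 | 6 | 5
30 | 2 | 9 | 8 | 30 | 30
90 | 9 | 40 | 4 | 70 | 90
5 | 40 | 5 | 7 | 6 | 5
After WHERE (3 rows):
teams.score | teams.amt | teams.rank | teams.id | items.rank | items.score
3 | 5 | 6 | 2 | 8 | 3
30 | 2 | 9 | 8 | 30 | 30
90 | 9 | 40 | 4 | 70 | 90
After SELECT (3 rows):
teams.score
3
30
90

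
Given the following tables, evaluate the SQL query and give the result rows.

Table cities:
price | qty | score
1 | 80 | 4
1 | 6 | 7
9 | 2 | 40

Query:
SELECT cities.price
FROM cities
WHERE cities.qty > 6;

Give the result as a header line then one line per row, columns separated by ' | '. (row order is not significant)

== RESULT ==
cities.price
1

Derivation:
After WHERE (1 rows):
cities.price | cities.qty | cities.score
1 | 80 | 4
After SELECT (1 rows):
cities.price
1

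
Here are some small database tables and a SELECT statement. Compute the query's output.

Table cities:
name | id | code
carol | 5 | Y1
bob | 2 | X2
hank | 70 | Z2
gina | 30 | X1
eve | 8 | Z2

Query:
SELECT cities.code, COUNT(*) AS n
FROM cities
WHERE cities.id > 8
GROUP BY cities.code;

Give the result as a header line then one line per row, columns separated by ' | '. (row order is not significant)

After WHERE (2 rows):
cities.name | cities.id | cities.code
hank | 70 | Z2
gina | 30 | X1
After GROUP BY (2 rows):
cities.code | n
Z2 | 1
X1 | 1

== RESULT ==
cities.code | n
Z2 | 1
X1 | 1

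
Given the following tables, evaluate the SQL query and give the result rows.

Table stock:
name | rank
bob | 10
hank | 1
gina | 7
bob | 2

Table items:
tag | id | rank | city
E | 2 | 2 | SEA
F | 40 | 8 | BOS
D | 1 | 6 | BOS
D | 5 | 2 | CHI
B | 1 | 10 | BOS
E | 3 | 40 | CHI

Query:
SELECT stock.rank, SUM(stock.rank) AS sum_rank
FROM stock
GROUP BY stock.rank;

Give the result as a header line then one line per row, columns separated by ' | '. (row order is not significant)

After GROUP BY (4 rows):
stock.rank | sum_rank
10 | 10
1 | 1
7 | 7
2 | 2

== RESULT ==
stock.rank | sum_rank
10 | 10
1 | 1
7 | 7
2 | 2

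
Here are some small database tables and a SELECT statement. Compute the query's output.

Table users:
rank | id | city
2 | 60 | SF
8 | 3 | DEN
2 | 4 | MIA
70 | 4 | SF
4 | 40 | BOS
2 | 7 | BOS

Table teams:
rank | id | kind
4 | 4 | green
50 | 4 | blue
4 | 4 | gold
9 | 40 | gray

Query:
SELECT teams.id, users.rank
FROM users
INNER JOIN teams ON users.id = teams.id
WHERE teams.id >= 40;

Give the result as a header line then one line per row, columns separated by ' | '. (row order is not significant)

After JOIN teams (7 rows):
users.rank | users.id | users.city | teams.rank | teams.id | teams.kind
2 | 4 | MIA | 4 | 4 | green
2 | 4 | MIA | 50 | 4 | blue
2 | 4 | MIA | 4 | 4 | gold
70 | 4 | SF | 4 | 4 | green
70 | 4 | SF | 50 | 4 | blue
70 | 4 | SF | 4 | 4 | gold
4 | 40 | BOS | 9 | 40 | gray
After WHERE (1 rows):
users.rank | users.id | users.city | teams.rank | teams.id | teams.kind
4 | 40 | BOS | 9 | 40 | gray
After SELECT (1 rows):
teams.id | users.rank
40 | 4

== RESULT ==
teams.id | users.rank
40 | 4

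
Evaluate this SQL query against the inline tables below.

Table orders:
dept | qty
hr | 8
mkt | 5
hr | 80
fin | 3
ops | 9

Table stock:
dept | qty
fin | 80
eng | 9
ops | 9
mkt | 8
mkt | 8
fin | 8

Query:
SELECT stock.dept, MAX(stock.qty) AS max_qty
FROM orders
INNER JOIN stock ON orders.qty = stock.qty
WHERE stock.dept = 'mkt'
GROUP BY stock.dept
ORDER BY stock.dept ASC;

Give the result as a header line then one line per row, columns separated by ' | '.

After JOIN stock (6 rows):
orders.dept | orders.qty | stock.dept | stock.qty
hr | 8 | mkt | 8
hr | 8 | mkt | 8
hr | 8 | fin | 8
hr | 80 | fin | 80
ops | 9 | eng | 9
ops | 9 | ops | 9
After WHERE (2 rows):
orders.dept | orders.qty | stock.dept | stock.qty
hr | 8 | mkt | 8
hr | 8 | mkt | 8
After GROUP BY (1 rows):
stock.dept | max_qty
mkt | 8
After ORDER BY (1 rows):
stock.dept | max_qty
mkt | 8

== RESULT ==
stock.dept | max_qty
mkt | 8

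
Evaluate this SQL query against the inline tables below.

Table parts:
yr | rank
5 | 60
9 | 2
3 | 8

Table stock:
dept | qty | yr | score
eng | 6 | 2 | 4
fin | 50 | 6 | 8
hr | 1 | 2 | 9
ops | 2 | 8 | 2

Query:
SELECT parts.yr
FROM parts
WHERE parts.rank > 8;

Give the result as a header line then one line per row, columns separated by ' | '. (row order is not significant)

== RESULT ==
parts.yr
5

Derivation:
After WHERE (1 rows):
parts.yr | parts.rank
5 | 60
After SELECT (1 rows):
parts.yr
5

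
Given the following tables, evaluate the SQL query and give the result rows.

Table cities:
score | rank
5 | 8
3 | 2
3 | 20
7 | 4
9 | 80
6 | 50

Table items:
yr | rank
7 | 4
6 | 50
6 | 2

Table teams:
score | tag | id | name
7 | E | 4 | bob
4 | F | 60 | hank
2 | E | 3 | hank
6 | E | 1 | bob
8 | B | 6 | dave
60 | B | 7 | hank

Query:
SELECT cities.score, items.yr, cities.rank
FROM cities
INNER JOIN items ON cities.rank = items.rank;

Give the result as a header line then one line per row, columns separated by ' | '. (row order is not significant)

After JOIN items (3 rows):
cities.score | cities.rank | items.yr | items.rank
3 | 2 | 6 | 2
7 | 4 | 7 | 4
6 | 50 | 6 | 50
After SELECT (3 rows):
cities.score | items.yr | cities.rank
3 | 6 | 2
7 | 7 | 4
6 | 6 | 50

== RESULT ==
cities.score | items.yr | cities.rank
3 | 6 | 2
7 | 7 | 4
6 | 6 | 50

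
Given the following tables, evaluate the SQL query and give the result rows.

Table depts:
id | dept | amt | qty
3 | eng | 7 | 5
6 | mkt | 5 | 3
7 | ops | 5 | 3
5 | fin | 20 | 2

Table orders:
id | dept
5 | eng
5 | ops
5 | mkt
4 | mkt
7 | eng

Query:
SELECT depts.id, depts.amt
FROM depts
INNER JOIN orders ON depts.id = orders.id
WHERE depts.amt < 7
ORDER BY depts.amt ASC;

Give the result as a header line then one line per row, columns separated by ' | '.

After JOIN orders (4 rows):
depts.id | depts.dept | depts.amt | depts.qty | orders.id | orders.dept
7 | ops | 5 | 3 | 7 | eng
5 | fin | 20 | 2 | 5 | eng
5 | fin | 20 | 2 | 5 | ops
5 | fin | 20 | 2 | 5 | mkt
After WHERE (1 rows):
depts.id | depts.dept | depts.amt | depts.qty | orders.id | orders.dept
7 | ops | 5 | 3 | 7 | eng
After SELECT (1 rows):
depts.id | depts.amt
7 | 5
After ORDER BY (1 rows):
depts.id | depts.amt
7 | 5

== RESULT ==
depts.id | depts.amt
7 | 5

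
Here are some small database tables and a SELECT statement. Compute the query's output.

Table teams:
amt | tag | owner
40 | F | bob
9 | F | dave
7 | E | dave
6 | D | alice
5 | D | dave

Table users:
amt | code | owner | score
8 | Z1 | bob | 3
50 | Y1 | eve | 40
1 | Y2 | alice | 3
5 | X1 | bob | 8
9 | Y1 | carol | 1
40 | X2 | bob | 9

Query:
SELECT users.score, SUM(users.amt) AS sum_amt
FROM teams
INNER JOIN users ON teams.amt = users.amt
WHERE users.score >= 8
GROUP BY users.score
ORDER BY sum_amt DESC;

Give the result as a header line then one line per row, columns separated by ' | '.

After JOIN users (3 rows):
teams.amt | teams.tag | teams.owner | users.amt | users.code | users.owner | users.score
40 | F | bob | 40 | X2 | bob | 9
9 | F | dave | 9 | Y1 | carol | 1
5 | D | dave | 5 | X1 | bob | 8
After WHERE (2 rows):
teams.amt | teams.tag | teams.owner | users.amt | users.code | users.owner | users.score
40 | F | bob | 40 | X2 | bob | 9
5 | D | dave | 5 | X1 | bob | 8
After GROUP BY (2 rows):
users.score | sum_amt
9 | 40
8 | 5
After ORDER BY (2 rows):
users.score | sum_amt
9 | 40
8 | 5

== RESULT ==
users.score | sum_amt
9 | 40
8 | 5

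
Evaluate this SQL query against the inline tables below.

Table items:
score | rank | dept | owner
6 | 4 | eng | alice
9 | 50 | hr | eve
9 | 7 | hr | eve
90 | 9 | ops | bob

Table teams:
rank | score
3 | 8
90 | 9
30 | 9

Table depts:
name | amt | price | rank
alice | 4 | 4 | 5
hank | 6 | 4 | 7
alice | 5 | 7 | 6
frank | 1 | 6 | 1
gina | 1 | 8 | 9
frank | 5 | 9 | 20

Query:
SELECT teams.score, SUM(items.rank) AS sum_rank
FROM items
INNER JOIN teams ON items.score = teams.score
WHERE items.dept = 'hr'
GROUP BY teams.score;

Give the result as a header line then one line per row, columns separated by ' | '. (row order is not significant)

== RESULT ==
teams.score | sum_rank
9 | 114

Derivation:
After JOIN teams (4 rows):
items.score | items.rank | items.dept | items.owner | teams.rank | teams.score
9 | 50 | hr | eve | 90 | 9
9 | 50 | hr | eve | 30 | 9
9 | 7 | hr | eve | 90 | 9
9 | 7 | hr | eve | 30 | 9
After WHERE (4 rows):
items.score | items.rank | items.dept | items.owner | teams.rank | teams.score
9 | 50 | hr | eve | 90 | 9
9 | 50 | hr | eve | 30 | 9
9 | 7 | hr | eve | 90 | 9
9 | 7 | hr | eve | 30 | 9
After GROUP BY (1 rows):
teams.score | sum_rank
9 | 114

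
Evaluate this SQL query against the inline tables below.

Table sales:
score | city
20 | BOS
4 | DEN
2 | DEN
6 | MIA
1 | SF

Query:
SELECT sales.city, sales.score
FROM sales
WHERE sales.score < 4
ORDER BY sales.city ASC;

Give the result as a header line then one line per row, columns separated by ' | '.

After WHERE (2 rows):
sales.score | sales.city
2 | DEN
1 | SF
After SELECT (2 rows):
sales.city | sales.score
DEN | 2
SF | 1
After ORDER BY (2 rows):
sales.city | sales.score
DEN | 2
SF | 1

== RESULT ==
sales.city | sales.score
DEN | 2
SF | 1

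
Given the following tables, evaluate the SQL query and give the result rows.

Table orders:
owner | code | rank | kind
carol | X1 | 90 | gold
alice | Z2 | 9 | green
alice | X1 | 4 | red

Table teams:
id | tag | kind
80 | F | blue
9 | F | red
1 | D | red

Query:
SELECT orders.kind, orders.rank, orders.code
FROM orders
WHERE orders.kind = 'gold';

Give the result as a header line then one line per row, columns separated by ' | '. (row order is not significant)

After WHERE (1 rows):
orders.owner | orders.code | orders.rank | orders.kind
carol | X1 | 90 | gold
After SELECT (1 rows):
orders.kind | orders.rank | orders.code
gold | 90 | X1

== RESULT ==
orders.kind | orders.rank | orders.code
gold | 90 | X1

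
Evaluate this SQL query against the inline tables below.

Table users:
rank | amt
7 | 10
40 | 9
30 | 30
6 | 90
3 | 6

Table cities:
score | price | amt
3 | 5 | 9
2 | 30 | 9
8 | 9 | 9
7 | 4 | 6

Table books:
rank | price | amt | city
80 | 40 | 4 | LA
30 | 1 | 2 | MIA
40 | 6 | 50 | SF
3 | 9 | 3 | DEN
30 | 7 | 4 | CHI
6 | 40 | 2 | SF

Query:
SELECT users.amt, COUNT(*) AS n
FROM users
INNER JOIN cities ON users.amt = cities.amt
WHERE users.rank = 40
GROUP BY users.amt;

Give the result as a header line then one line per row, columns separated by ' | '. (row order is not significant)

After JOIN cities (4 rows):
users.rank | users.amt | cities.score | cities.price | cities.amt
40 | 9 | 3 | 5 | 9
40 | 9 | 2 | 30 | 9
40 | 9 | 8 | 9 | 9
3 | 6 | 7 | 4 | 6
After WHERE (3 rows):
users.rank | users.amt | cities.score | cities.price | cities.amt
40 | 9 | 3 | 5 | 9
40 | 9 | 2 | 30 | 9
40 | 9 | 8 | 9 | 9
After GROUP BY (1 rows):
users.amt | n
9 | 3

== RESULT ==
users.amt | n
9 | 3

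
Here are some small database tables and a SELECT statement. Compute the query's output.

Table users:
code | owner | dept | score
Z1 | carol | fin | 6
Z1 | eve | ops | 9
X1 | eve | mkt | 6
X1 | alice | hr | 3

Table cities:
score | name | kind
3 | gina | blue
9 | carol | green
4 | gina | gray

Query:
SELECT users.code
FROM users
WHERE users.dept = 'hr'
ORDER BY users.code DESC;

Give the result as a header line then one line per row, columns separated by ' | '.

== RESULT ==
users.code
X1

Derivation:
After WHERE (1 rows):
users.code | users.owner | users.dept | users.score
X1 | alice | hr | 3
After SELECT (1 rows):
users.code
X1
After ORDER BY (1 rows):
users.code
X1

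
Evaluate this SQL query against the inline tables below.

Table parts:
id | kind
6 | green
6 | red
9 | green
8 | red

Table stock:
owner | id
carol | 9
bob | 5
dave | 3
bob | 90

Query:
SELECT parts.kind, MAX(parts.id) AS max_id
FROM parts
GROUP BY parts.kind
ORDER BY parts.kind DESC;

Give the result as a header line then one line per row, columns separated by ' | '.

After GROUP BY (2 rows):
parts.kind | max_id
green | 9
red | 8
After ORDER BY (2 rows):
parts.kind | max_id
red | 8
green | 9

== RESULT ==
parts.kind | max_id
red | 8
green | 9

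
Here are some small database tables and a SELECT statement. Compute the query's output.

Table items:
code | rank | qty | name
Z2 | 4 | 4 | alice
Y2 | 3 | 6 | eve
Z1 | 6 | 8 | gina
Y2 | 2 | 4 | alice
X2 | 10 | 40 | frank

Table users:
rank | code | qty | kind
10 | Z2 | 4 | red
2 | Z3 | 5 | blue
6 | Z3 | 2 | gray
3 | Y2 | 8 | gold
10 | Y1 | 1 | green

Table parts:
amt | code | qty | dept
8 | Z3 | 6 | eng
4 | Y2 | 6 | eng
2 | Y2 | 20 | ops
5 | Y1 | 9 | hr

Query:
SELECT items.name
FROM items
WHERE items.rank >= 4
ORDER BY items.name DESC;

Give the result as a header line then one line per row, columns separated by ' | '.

== RESULT ==
items.name
gina
frank
alice

Derivation:
After WHERE (3 rows):
items.code | items.rank | items.qty | items.name
Z2 | 4 | 4 | alice
Z1 | 6 | 8 | gina
X2 | 10 | 40 | frank
After SELECT (3 rows):
items.name
alice
gina
frank
After ORDER BY (3 rows):
items.name
gina
frank
alice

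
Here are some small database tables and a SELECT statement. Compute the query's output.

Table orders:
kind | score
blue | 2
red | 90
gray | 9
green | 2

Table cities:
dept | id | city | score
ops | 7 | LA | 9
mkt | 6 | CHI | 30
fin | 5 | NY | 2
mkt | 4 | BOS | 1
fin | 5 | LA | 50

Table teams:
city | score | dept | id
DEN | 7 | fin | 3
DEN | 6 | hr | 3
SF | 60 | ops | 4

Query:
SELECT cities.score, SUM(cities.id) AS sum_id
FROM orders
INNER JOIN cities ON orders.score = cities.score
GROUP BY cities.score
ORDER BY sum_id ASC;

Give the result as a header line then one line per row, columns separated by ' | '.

== RESULT ==
cities.score | sum_id
9 | 7
2 | 10

Derivation:
After JOIN cities (3 rows):
orders.kind | orders.score | cities.dept | cities.id | cities.city | cities.score
blue | 2 | fin | 5 | NY | 2
gray | 9 | ops | 7 | LA | 9
green | 2 | fin | 5 | NY | 2
After GROUP BY (2 rows):
cities.score | sum_id
2 | 10
9 | 7
After ORDER BY (2 rows):
cities.score | sum_id
9 | 7
2 | 10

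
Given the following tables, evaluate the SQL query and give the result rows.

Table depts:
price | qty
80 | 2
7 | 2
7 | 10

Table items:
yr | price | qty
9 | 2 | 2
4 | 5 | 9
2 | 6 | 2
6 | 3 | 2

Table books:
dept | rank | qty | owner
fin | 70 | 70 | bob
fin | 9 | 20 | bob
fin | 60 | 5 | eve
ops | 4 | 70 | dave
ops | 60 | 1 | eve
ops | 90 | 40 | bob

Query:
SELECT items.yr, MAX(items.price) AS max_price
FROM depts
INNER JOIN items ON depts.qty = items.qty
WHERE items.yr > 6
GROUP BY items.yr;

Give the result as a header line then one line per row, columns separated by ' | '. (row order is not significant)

== RESULT ==
items.yr | max_price
9 | 2

Derivation:
After JOIN items (6 rows):
depts.price | depts.qty | items.yr | items.price | items.qty
80 | 2 | 9 | 2 | 2
80 | 2 | 2 | 6 | 2
80 | 2 | 6 | 3 | 2
7 | 2 | 9 | 2 | 2
7 | 2 | 2 | 6 | 2
7 | 2 | 6 | 3 | 2
After WHERE (2 rows):
depts.price | depts.qty | items.yr | items.price | items.qty
80 | 2 | 9 | 2 | 2
7 | 2 | 9 | 2 | 2
After GROUP BY (1 rows):
items.yr | max_price
9 | 2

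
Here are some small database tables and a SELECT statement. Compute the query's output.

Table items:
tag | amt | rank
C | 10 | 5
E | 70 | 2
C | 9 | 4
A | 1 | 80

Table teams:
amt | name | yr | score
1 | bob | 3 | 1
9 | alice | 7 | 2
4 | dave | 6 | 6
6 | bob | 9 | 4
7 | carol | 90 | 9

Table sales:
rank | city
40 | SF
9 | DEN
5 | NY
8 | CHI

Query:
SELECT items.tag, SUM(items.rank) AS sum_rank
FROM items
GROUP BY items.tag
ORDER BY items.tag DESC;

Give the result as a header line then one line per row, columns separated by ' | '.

== RESULT ==
items.tag | sum_rank
E | 2
C | 9
A | 80

Derivation:
After GROUP BY (3 rows):
items.tag | sum_rank
C | 9
E | 2
A | 80
After ORDER BY (3 rows):
items.tag | sum_rank
E | 2
C | 9
A | 80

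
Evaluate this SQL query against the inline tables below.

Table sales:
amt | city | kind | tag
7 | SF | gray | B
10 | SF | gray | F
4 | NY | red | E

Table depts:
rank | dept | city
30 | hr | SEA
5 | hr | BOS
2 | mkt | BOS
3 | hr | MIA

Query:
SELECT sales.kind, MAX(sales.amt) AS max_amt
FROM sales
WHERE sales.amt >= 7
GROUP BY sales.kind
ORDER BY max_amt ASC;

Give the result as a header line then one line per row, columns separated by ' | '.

After WHERE (2 rows):
sales.amt | sales.city | sales.kind | sales.tag
7 | SF | gray | B
10 | SF | gray | F
After GROUP BY (1 rows):
sales.kind | max_amt
gray | 10
After ORDER BY (1 rows):
sales.kind | max_amt
gray | 10

== RESULT ==
sales.kind | max_amt
gray | 10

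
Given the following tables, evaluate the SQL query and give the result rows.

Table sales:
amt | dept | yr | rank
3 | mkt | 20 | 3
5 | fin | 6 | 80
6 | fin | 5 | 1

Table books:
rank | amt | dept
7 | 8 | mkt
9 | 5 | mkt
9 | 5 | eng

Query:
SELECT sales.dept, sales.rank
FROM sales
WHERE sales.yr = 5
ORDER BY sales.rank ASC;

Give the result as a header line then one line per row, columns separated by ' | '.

== RESULT ==
sales.dept | sales.rank
fin | 1

Derivation:
After WHERE (1 rows):
sales.amt | sales.dept | sales.yr | sales.rank
6 | fin | 5 | 1
After SELECT (1 rows):
sales.dept | sales.rank
fin | 1
After ORDER BY (1 rows):
sales.dept | sales.rank
fin | 1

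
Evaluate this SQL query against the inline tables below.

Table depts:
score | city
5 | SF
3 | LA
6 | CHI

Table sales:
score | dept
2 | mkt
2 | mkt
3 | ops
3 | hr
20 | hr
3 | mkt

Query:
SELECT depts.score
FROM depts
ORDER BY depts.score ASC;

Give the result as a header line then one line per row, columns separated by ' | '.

After SELECT (3 rows):
depts.score
5
3
6
After ORDER BY (3 rows):
depts.score
3
5
6

== RESULT ==
depts.score
3
5
6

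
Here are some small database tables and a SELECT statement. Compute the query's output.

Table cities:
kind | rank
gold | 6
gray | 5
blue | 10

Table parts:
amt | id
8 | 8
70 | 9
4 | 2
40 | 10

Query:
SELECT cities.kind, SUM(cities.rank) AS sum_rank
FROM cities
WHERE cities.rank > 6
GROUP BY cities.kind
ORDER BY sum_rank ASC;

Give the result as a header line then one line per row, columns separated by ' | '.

== RESULT ==
cities.kind | sum_rank
blue | 10

Derivation:
After WHERE (1 rows):
cities.kind | cities.rank
blue | 10
After GROUP BY (1 rows):
cities.kind | sum_rank
blue | 10
After ORDER BY (1 rows):
cities.kind | sum_rank
blue | 10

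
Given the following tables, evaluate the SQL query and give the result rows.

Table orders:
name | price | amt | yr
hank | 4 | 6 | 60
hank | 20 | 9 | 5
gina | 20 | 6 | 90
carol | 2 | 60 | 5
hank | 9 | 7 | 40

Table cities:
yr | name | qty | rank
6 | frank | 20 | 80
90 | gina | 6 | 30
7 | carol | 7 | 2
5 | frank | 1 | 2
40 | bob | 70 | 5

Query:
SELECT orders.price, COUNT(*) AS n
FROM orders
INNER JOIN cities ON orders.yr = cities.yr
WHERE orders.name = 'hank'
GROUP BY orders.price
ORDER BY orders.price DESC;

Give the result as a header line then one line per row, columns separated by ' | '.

After JOIN cities (4 rows):
orders.name | orders.price | orders.amt | orders.yr | cities.yr | cities.name | cities.qty | cities.rank
hank | 20 | 9 | 5 | 5 | frank | 1 | 2
gina | 20 | 6 | 90 | 90 | gina | 6 | 30
carol | 2 | 60 | 5 | 5 | frank | 1 | 2
hank | 9 | 7 | 40 | 40 | bob | 70 | 5
After WHERE (2 rows):
orders.name | orders.price | orders.amt | orders.yr | cities.yr | cities.name | cities.qty | cities.rank
hank | 20 | 9 | 5 | 5 | frank | 1 | 2
hank | 9 | 7 | 40 | 40 | bob | 70 | 5
After GROUP BY (2 rows):
orders.price | n
20 | 1
9 | 1
After ORDER BY (2 rows):
orders.price | n
20 | 1
9 | 1

== RESULT ==
orders.price | n
20 | 1
9 | 1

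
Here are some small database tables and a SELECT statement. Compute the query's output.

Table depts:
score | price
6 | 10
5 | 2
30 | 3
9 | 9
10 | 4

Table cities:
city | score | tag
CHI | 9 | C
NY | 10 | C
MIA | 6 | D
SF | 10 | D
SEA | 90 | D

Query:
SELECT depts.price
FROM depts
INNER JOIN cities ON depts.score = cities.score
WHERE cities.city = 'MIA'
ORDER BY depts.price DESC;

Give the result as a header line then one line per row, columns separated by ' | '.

After JOIN cities (4 rows):
depts.score | depts.price | cities.city | cities.score | cities.tag
6 | 10 | MIA | 6 | D
9 | 9 | CHI | 9 | C
10 | 4 | NY | 10 | C
10 | 4 | SF | 10 | D
After WHERE (1 rows):
depts.score | depts.price | cities.city | cities.score | cities.tag
6 | 10 | MIA | 6 | D
After SELECT (1 rows):
depts.price
10
After ORDER BY (1 rows):
depts.price
10

== RESULT ==
depts.price
10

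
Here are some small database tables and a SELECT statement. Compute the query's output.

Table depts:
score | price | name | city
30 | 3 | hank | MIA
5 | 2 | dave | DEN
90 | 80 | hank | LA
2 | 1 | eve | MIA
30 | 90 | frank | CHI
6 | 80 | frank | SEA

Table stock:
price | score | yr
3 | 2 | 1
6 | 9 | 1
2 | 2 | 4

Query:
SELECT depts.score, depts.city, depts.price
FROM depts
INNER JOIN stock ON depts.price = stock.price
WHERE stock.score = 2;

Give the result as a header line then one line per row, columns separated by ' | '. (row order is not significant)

After JOIN stock (2 rows):
depts.score | depts.price | depts.name | depts.city | stock.price | stock.score | stock.yr
30 | 3 | hank | MIA | 3 | 2 | 1
5 | 2 | dave | DEN | 2 | 2 | 4
After WHERE (2 rows):
depts.score | depts.price | depts.name | depts.city | stock.price | stock.score | stock.yr
30 | 3 | hank | MIA | 3 | 2 | 1
5 | 2 | dave | DEN | 2 | 2 | 4
After SELECT (2 rows):
depts.score | depts.city | depts.price
30 | MIA | 3
5 | DEN | 2

== RESULT ==
depts.score | depts.city | depts.price
30 | MIA | 3
5 | DEN | 2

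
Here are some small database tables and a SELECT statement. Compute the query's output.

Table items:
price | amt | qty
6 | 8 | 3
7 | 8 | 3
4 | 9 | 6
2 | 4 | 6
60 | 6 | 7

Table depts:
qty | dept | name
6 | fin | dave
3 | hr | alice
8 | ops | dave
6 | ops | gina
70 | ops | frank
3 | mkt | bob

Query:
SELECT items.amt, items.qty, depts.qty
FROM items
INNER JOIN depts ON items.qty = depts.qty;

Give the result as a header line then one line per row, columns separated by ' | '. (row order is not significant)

After JOIN depts (8 rows):
items.price | items.amt | items.qty | depts.qty | depts.dept | depts.name
6 | 8 | 3 | 3 | hr | alice
6 | 8 | 3 | 3 | mkt | bob
7 | 8 | 3 | 3 | hr | alice
7 | 8 | 3 | 3 | mkt | bob
4 | 9 | 6 | 6 | fin | dave
4 | 9 | 6 | 6 | ops | gina
2 | 4 | 6 | 6 | fin | dave
2 | 4 | 6 | 6 | ops | gina
After SELECT (8 rows):
items.amt | items.qty | depts.qty
8 | 3 | 3
8 | 3 | 3
8 | 3 | 3
8 | 3 | 3
9 | 6 | 6
9 | 6 | 6
4 | 6 | 6
4 | 6 | 6

== RESULT ==
items.amt | items.qty | depts.qty
8 | 3 | 3
8 | 3 | 3
8 | 3 | 3
8 | 3 | 3
9 | 6 | 6
9 | 6 | 6
4 | 6 | 6
4 | 6 | 6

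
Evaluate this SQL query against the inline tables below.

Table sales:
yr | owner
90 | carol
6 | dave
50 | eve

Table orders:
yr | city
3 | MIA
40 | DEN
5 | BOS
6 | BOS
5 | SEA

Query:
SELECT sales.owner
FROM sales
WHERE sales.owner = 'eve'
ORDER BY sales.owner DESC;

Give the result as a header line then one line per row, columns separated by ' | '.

== RESULT ==
sales.owner
eve

Derivation:
After WHERE (1 rows):
sales.yr | sales.owner
50 | eve
After SELECT (1 rows):
sales.owner
eve
After ORDER BY (1 rows):
sales.owner
eve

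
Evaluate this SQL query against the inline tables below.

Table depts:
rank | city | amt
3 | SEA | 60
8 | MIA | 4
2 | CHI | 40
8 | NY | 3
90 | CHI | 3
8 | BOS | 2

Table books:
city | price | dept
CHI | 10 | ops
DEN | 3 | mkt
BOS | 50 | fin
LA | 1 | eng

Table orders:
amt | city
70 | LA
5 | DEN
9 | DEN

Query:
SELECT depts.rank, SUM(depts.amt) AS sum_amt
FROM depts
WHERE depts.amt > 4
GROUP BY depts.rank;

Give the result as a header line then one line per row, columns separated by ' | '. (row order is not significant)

After WHERE (2 rows):
depts.rank | depts.city | depts.amt
3 | SEA | 60
2 | CHI | 40
After GROUP BY (2 rows):
depts.rank | sum_amt
3 | 60
2 | 40

== RESULT ==
depts.rank | sum_amt
3 | 60
2 | 40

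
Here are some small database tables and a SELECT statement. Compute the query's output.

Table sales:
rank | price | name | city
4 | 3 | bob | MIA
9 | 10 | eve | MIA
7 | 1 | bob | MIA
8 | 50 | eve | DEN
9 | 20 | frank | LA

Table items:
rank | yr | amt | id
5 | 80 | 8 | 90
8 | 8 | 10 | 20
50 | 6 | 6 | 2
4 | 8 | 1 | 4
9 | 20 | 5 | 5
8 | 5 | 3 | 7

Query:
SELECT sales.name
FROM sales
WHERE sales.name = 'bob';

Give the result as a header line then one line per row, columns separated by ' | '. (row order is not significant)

After WHERE (2 rows):
sales.rank | sales.price | sales.name | sales.city
4 | 3 | bob | MIA
7 | 1 | bob | MIA
After SELECT (2 rows):
sales.name
bob
bob

== RESULT ==
sales.name
bob
bob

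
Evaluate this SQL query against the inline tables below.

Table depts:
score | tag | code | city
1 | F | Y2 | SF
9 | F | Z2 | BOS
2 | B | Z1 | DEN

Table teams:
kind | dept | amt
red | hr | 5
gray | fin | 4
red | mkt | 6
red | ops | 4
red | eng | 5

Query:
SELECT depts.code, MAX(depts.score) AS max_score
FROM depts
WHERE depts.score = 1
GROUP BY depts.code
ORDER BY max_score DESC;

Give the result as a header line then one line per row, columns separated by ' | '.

== RESULT ==
depts.code | max_score
Y2 | 1

Derivation:
After WHERE (1 rows):
depts.score | depts.tag | depts.code | depts.city
1 | F | Y2 | SF
After GROUP BY (1 rows):
depts.code | max_score
Y2 | 1
After ORDER BY (1 rows):
depts.code | max_score
Y2 | 1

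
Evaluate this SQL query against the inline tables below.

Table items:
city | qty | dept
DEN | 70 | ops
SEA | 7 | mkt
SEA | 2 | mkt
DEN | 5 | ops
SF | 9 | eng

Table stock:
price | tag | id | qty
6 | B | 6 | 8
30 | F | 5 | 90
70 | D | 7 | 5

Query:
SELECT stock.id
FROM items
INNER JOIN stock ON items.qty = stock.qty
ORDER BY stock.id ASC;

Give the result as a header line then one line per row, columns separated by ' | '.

== RESULT ==
stock.id
7

Derivation:
After JOIN stock (1 rows):
items.city | items.qty | items.dept | stock.price | stock.tag | stock.id | stock.qty
DEN | 5 | ops | 70 | D | 7 | 5
After SELECT (1 rows):
stock.id
7
After ORDER BY (1 rows):
stock.id
7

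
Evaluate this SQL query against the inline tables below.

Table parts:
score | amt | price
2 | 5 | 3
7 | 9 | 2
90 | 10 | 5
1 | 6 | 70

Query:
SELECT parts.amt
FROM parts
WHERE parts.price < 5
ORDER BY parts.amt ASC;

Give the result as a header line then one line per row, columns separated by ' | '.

== RESULT ==
parts.amt
5
9

Derivation:
After WHERE (2 rows):
parts.score | parts.amt | parts.price
2 | 5 | 3
7 | 9 | 2
After SELECT (2 rows):
parts.amt
5
9
After ORDER BY (2 rows):
parts.amt
5
9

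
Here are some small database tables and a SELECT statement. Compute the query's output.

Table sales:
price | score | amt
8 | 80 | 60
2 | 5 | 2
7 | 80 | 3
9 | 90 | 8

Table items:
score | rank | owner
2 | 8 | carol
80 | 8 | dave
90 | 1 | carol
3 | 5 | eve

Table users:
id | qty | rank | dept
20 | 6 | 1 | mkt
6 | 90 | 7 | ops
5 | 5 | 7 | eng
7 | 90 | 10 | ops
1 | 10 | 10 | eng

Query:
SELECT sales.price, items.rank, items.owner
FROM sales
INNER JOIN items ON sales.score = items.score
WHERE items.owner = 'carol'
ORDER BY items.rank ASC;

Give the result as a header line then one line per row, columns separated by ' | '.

After JOIN items (3 rows):
sales.price | sales.score | sales.amt | items.score | items.rank | items.owner
8 | 80 | 60 | 80 | 8 | dave
7 | 80 | 3 | 80 | 8 | dave
9 | 90 | 8 | 90 | 1 | carol
After WHERE (1 rows):
sales.price | sales.score | sales.amt | items.score | items.rank | items.owner
9 | 90 | 8 | 90 | 1 | carol
After SELECT (1 rows):
sales.price | items.rank | items.owner
9 | 1 | carol
After ORDER BY (1 rows):
sales.price | items.rank | items.owner
9 | 1 | carol

== RESULT ==
sales.price | items.rank | items.owner
9 | 1 | carol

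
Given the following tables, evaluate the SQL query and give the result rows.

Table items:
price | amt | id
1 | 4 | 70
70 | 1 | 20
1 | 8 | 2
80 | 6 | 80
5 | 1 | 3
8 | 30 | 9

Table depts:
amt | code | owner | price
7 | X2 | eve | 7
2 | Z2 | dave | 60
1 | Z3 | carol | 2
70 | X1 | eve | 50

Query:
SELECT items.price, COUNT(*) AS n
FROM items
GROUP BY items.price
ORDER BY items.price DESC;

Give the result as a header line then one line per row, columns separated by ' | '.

== RESULT ==
items.price | n
80 | 1
70 | 1
8 | 1
5 | 1
1 | 2

Derivation:
After GROUP BY (5 rows):
items.price | n
1 | 2
70 | 1
80 | 1
5 | 1
8 | 1
After ORDER BY (5 rows):
items.price | n
80 | 1
70 | 1
8 | 1
5 | 1
1 | 2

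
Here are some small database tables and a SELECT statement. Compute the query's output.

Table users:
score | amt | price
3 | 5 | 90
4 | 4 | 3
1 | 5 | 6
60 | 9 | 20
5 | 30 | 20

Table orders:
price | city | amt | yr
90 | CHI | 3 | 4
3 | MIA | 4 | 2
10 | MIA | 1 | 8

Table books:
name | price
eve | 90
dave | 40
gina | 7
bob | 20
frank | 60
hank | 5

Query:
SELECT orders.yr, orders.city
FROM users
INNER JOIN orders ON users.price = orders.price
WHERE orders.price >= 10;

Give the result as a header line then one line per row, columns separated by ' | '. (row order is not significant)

== RESULT ==
orders.yr | orders.city
4 | CHI

Derivation:
After JOIN orders (2 rows):
users.score | users.amt | users.price | orders.price | orders.city | orders.amt | orders.yr
3 | 5 | 90 | 90 | CHI | 3 | 4
4 | 4 | 3 | 3 | MIA | 4 | 2
After WHERE (1 rows):
users.score | users.amt | users.price | orders.price | orders.city | orders.amt | orders.yr
3 | 5 | 90 | 90 | CHI | 3 | 4
After SELECT (1 rows):
orders.yr | orders.city
4 | CHI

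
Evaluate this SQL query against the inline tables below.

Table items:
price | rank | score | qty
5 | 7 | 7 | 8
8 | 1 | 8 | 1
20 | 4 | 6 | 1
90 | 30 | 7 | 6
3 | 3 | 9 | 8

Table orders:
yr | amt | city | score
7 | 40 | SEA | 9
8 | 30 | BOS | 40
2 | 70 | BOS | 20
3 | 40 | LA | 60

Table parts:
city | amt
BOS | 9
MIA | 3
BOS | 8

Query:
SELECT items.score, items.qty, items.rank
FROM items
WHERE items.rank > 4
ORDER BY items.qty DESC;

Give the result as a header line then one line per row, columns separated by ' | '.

After WHERE (2 rows):
items.price | items.rank | items.score | items.qty
5 | 7 | 7 | 8
90 | 30 | 7 | 6
After SELECT (2 rows):
items.score | items.qty | items.rank
7 | 8 | 7
7 | 6 | 30
After ORDER BY (2 rows):
items.score | items.qty | items.rank
7 | 8 | 7
7 | 6 | 30

== RESULT ==
items.score | items.qty | items.rank
7 | 8 | 7
7 | 6 | 30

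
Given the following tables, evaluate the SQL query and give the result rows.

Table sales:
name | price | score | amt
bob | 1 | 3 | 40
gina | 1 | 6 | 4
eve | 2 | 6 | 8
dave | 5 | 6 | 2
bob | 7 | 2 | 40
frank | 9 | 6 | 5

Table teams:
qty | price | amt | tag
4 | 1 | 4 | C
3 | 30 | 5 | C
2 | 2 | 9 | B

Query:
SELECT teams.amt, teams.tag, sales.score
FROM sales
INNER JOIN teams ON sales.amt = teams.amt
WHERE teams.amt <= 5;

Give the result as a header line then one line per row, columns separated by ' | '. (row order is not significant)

== RESULT ==
teams.amt | teams.tag | sales.score
4 | C | 6
5 | C | 6

Derivation:
After JOIN teams (2 rows):
sales.name | sales.price | sales.score | sales.amt | teams.qty | teams.price | teams.amt | teams.tag
gina | 1 | 6 | 4 | 4 | 1 | 4 | C
frank | 9 | 6 | 5 | 3 | 30 | 5 | C
After WHERE (2 rows):
sales.name | sales.price | sales.score | sales.amt | teams.qty | teams.price | teams.amt | teams.tag
gina | 1 | 6 | 4 | 4 | 1 | 4 | C
frank | 9 | 6 | 5 | 3 | 30 | 5 | C
After SELECT (2 rows):
teams.amt | teams.tag | sales.score
4 | C | 6
5 | C | 6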